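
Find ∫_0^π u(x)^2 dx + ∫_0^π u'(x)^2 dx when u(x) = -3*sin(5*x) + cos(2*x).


||u||_{H^1(0,π)}^2 = -100/7 + 239*π/2

u'(x) = -2*sin(2*x) - 15*cos(5*x).
Expand u² and (u')² and integrate term by term on (0, π), using: for integers n ≥ 1, ∫_0^π sin²(nx) dx = ∫_0^π cos²(nx) dx = π/2; for n ≠ n', ∫_0^π sin(nx)sin(n'x) dx = ∫_0^π cos(nx)cos(n'x) dx = 0; and by product-to-sum, ∫_0^π sin(nx)cos(n'x) dx = ½∫_0^π [sin((n+n')x) + sin((n−n')x)] dx, which is 0 when n+n' is even and 2n/(n²−n'²) when n+n' is odd (it need not vanish on (0, π)).
  u² squared terms: (-3)²·∫sin(5x)² dx = 9·π/2 = 9*π/2;  (1)²·∫cos(2x)² dx = 1·π/2 = π/2.
  u² cross terms: 2·(-3)·(1)·∫sin(5x)·cos(2x) dx = -6·(10/21) = -20/7.
  So ∫_0^π u² dx = 9*π/2 + π/2 − 20/7 = -20/7 + 5*π.
  (u')² squared terms: (-15)²·∫cos(5x)² dx = 225·π/2 = 225*π/2;  (-2)²·∫sin(2x)² dx = 4·π/2 = 2*π.
  (u')² cross terms: 2·(-15)·(-2)·∫cos(5x)·sin(2x) dx = 60·(-4/21) = -80/7.
  So ∫_0^π (u')² dx = 225*π/2 + 2*π − 80/7 = -80/7 + 229*π/2.
||u||_{H^1}^2 = (-20/7 + 5*π) + (-80/7 + 229*π/2) = -100/7 + 239*π/2.


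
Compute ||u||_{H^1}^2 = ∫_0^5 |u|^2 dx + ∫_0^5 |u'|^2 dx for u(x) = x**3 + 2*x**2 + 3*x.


||u||_{H^1}^2 = 865495/21

The H^1 norm (squared) on an interval (0, L) is
  ||u||_{H^1}^2 = ∫_0^L u(x)^2 dx + ∫_0^L u'(x)^2 dx.
Compute u'(x) = 3*x**2 + 4*x + 3.
Then u(x)^2 = x**6 + 4*x**5 + 10*x**4 + 12*x**3 + 9*x**2 and u'(x)^2 = 9*x**4 + 24*x**3 + 34*x**2 + 24*x + 9.
Integrate each monomial from 0 to 5 using ∫_0^5 c·x^n dx = c·5^(n+1)/(n+1):
  ∫_0^5 u(x)^2 dx = ∫_0^5 (x^6 + 4*x^5 + 10*x^4 + 12*x^3 + 9*x^2) dx. Term by term:
    ∫_0^5 x^6 dx = 78125/7;  ∫_0^5 4*x^5 dx = 31250/3;  ∫_0^5 10*x^4 dx = 6250;
    ∫_0^5 12*x^3 dx = 1875;  ∫_0^5 9*x^2 dx = 375.
  Sum: 78125/7 + 31250/3 + 6250 + 1875 + 375 = 631625/21.
  ∫_0^5 u'(x)^2 dx = ∫_0^5 (9*x^4 + 24*x^3 + 34*x^2 + 24*x + 9) dx. Term by term:
    ∫_0^5 9*x^4 dx = 5625;  ∫_0^5 24*x^3 dx = 3750;  ∫_0^5 34*x^2 dx = 4250/3;
    ∫_0^5 24*x dx = 300;  ∫_0^5 9 dx = 45.
  Sum: 5625 + 3750 + 4250/3 + 300 + 45 = 33410/3.
Adding: ||u||_{H^1}^2 = 631625/21 + 33410/3 = 865495/21.


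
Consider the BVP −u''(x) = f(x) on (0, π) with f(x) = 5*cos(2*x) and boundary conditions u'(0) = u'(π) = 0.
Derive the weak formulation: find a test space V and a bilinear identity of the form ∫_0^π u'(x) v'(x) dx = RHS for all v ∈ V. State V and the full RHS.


V = H^1(0, π) (no boundary constraint on v; u is determined up to an additive constant); weak form: ∫_0^π u'v' dx = ∫_0^π (5*cos(2*x)) v dx for all v ∈ V.

Multiply both sides by a test function v and integrate from 0 to π:
  ∫_0^π −u''(x) v(x) dx = ∫_0^π f(x) v(x) dx.
Integrate the LHS by parts once:
  ∫_0^π −u'' v dx = −[u'(x) v(x)]_0^π + ∫_0^π u'(x) v'(x) dx.
Thus ∫_0^π u'(x) v'(x) dx = ∫_0^π f(x) v(x) dx + [u'(x) v(x)]_0^π.
Choose V so that boundary terms are either known or forced to vanish.
u has homogeneous Neumann: u'(0) = u'(π) = 0. So [u' v]_0^π = 0·v(π) − 0·v(0) = 0 for any v; take V = H^1(0, π).
Weak formulation: find u (satisfying any essential BC) such that ∫_0^π u'(x) v'(x) dx = ∫_0^π f v dx for all v ∈ V (homogeneous Neumann, so boundary terms vanish).
Substituting f(x) = 5*cos(2*x), the right-hand side is ∫_0^π (5*cos(2*x)) v dx.
Compatibility check (pure Neumann): taking v ≡ 1 ∈ V gives 0 = ∫_0^π f dx + (0) − (0), i.e. ∫_0^π f dx must equal u'(0) − u'(π) = 0. Indeed ∫_0^π (5*cos(2*x)) dx = 0, so the data are compatible. The solution is then unique only up to an additive constant (fix it e.g. by requiring ∫_0^π u dx = 0).


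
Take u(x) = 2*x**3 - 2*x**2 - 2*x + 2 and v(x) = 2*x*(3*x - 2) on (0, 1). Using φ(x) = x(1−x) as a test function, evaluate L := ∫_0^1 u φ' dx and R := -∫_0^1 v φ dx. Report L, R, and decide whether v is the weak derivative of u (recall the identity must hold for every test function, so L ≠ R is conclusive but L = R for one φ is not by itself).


LHS = 11/30, RHS = 1/30. No, v is not the weak derivative of u.

u(x) = 2*x**3 - 2*x**2 - 2*x + 2, classical derivative u'(x) = 6*x**2 - 4*x - 2.
φ(x) = x(1−x), so φ'(x) = 1 - 2*x.
Note φ(0) = φ(1) = 0, so the boundary term u·φ vanishes.
LHS = ∫_0^1 u(x) φ'(x) dx = ∫_0^1 (-4*x^4 + 6*x^3 + 2*x^2 - 6*x + 2) dx. Term by term:
  ∫_0^1 -4*x^4 dx = -4/5;  ∫_0^1 6*x^3 dx = 3/2;  ∫_0^1 2*x^2 dx = 2/3;
  ∫_0^1 -6*x dx = -3;  ∫_0^1 2 dx = 2.
Sum: -4/5 + 3/2 + 2/3 − 3 + 2 = 11/30.
So LHS = 11/30.
∫_0^1 v(x) φ(x) dx = ∫_0^1 (-6*x^4 + 10*x^3 - 4*x^2) dx. Term by term:
  ∫_0^1 -6*x^4 dx = -6/5;  ∫_0^1 10*x^3 dx = 5/2;  ∫_0^1 -4*x^2 dx = -4/3.
Sum: -6/5 + 5/2 − 4/3 = -1/30.
So RHS = -∫_0^1 v(x) φ(x) dx = 1/30.
LHS − RHS = 1/3 ≠ 0, so the identity fails.
(For a valid weak derivative the identity must hold for EVERY test function, in particular this one. The failure shows v is NOT the weak derivative of u.)
Correct weak derivative would be u'(x) = 6*x**2 - 4*x - 2.


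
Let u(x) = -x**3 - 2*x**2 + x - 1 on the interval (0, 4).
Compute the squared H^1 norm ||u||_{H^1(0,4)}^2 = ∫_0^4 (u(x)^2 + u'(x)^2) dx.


||u||_{H^1}^2 = 942904/105

The H^1 norm (squared) on an interval (0, L) is
  ||u||_{H^1}^2 = ∫_0^L u(x)^2 dx + ∫_0^L u'(x)^2 dx.
Compute u'(x) = -3*x**2 - 4*x + 1.
Then u(x)^2 = x**6 + 4*x**5 + 2*x**4 - 2*x**3 + 5*x**2 - 2*x + 1 and u'(x)^2 = 9*x**4 + 24*x**3 + 10*x**2 - 8*x + 1.
Integrate each monomial from 0 to 4 using ∫_0^4 c·x^n dx = c·4^(n+1)/(n+1):
  ∫_0^4 u(x)^2 dx = ∫_0^4 (x^6 + 4*x^5 + 2*x^4 - 2*x^3 + 5*x^2 - 2*x + 1) dx. Term by term:
    ∫_0^4 x^6 dx = 16384/7;  ∫_0^4 4*x^5 dx = 8192/3;  ∫_0^4 2*x^4 dx = 2048/5;
    ∫_0^4 -2*x^3 dx = -128;  ∫_0^4 5*x^2 dx = 320/3;  ∫_0^4 -2*x dx = -16;
    ∫_0^4 1 dx = 4.
  Sum: 16384/7 + 8192/3 + 2048/5 − 128 + 320/3 − 16 + 4 = 571988/105.
  ∫_0^4 u'(x)^2 dx = ∫_0^4 (9*x^4 + 24*x^3 + 10*x^2 - 8*x + 1) dx. Term by term:
    ∫_0^4 9*x^4 dx = 9216/5;  ∫_0^4 24*x^3 dx = 1536;  ∫_0^4 10*x^2 dx = 640/3;
    ∫_0^4 -8*x dx = -64;  ∫_0^4 1 dx = 4.
  Sum: 9216/5 + 1536 + 640/3 − 64 + 4 = 52988/15.
Adding: ||u||_{H^1}^2 = 571988/105 + 52988/15 = 942904/105.


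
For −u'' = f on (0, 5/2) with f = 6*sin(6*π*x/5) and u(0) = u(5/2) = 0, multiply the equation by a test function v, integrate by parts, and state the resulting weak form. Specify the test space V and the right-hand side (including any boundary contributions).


V = H^1_0(0, 5/2) (so v(0) = v(5/2) = 0); weak form: ∫_0^5/2 u'v' dx = ∫_0^5/2 (6*sin(6*π*x/5)) v dx for all v ∈ V.

Multiply both sides by a test function v and integrate from 0 to 5/2:
  ∫_0^5/2 −u''(x) v(x) dx = ∫_0^5/2 f(x) v(x) dx.
Integrate the LHS by parts once:
  ∫_0^5/2 −u'' v dx = −[u'(x) v(x)]_0^5/2 + ∫_0^5/2 u'(x) v'(x) dx.
Thus ∫_0^5/2 u'(x) v'(x) dx = ∫_0^5/2 f(x) v(x) dx + [u'(x) v(x)]_0^5/2.
Choose V so that boundary terms are either known or forced to vanish.
u is Dirichlet: u(0) = u(5/2) = 0. Let V = H^1_0(0, 5/2); then v(0) = v(5/2) = 0, and [u' v]_0^5/2 = 0.
Weak formulation: find u (satisfying any essential BC) such that ∫_0^5/2 u'(x) v'(x) dx = ∫_0^5/2 f v dx for all v ∈ V.
Substituting f(x) = 6*sin(6*π*x/5), the right-hand side is ∫_0^5/2 (6*sin(6*π*x/5)) v dx.


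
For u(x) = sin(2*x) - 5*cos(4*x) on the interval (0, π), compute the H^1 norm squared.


||u||_{H^1(0,π)}^2 = 215*π

u'(x) = 20*sin(4*x) + 2*cos(2*x).
Expand u² and (u')² and integrate term by term on (0, π), using: for integers n ≥ 1, ∫_0^π sin²(nx) dx = ∫_0^π cos²(nx) dx = π/2; for n ≠ n', ∫_0^π sin(nx)sin(n'x) dx = ∫_0^π cos(nx)cos(n'x) dx = 0; and by product-to-sum, ∫_0^π sin(nx)cos(n'x) dx = ½∫_0^π [sin((n+n')x) + sin((n−n')x)] dx, which is 0 when n+n' is even and 2n/(n²−n'²) when n+n' is odd (it need not vanish on (0, π)).
  u² squared terms: (-5)²·∫cos(4x)² dx = 25·π/2 = 25*π/2;  (1)²·∫sin(2x)² dx = 1·π/2 = π/2.
  u² cross terms: 2·(-5)·(1)·∫cos(4x)·sin(2x) dx = -10·(0) = 0.
  So ∫_0^π u² dx = 25*π/2 + π/2 + 0 = 13*π.
  (u')² squared terms: (2)²·∫cos(2x)² dx = 4·π/2 = 2*π;  (20)²·∫sin(4x)² dx = 400·π/2 = 200*π.
  (u')² cross terms: 2·(2)·(20)·∫cos(2x)·sin(4x) dx = 80·(0) = 0.
  So ∫_0^π (u')² dx = 2*π + 200*π + 0 = 202*π.
||u||_{H^1}^2 = (13*π) + (202*π) = 215*π.


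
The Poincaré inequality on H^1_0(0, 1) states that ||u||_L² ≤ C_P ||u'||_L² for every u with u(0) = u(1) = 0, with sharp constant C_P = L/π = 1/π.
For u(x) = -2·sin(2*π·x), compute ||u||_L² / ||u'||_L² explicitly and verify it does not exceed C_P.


||u||_L² / ||u'||_L² = 1/(2*π) < C_P = 1/π.

u(x) = -2·sin(2*π·x), so u'(x) = -4*π*cos(2*π*x).
Writing u(x) = A·sin(kπx/L) with A = -2 and k = 2, use ∫_0^L sin²(kπx/L) dx = L/2 and ∫_0^L cos²(kπx/L) dx = L/2.
u² = 4·sin²(2*π·x) and (u')² = 16*π^2·cos²(2*π·x), and each of sin², cos² integrates to L/2 = 1/2 over (0, 1).
∫_0^1 u² dx = 2, so ||u||_L² = sqrt(2).
∫_0^1 (u')² dx = 8*π^2, so ||u'||_L² = 2*sqrt(2)*π.
Ratio ||u||_L² / ||u'||_L² = 1/(2*π).
Sharp Poincaré constant on H^1_0(0, 1) is C_P = L/π = 1/π, achieved by sin(π·x).
This is the k = 2 harmonic; the ratio L/(kπ) is strictly less than C_P = L/π, consistent with the sharp inequality ||u||_L² ≤ C_P ||u'||_L².


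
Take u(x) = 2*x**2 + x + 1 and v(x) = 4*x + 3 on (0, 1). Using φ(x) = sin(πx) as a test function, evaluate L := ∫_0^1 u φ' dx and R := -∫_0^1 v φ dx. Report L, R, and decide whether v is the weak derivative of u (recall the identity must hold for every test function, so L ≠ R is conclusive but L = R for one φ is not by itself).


LHS = -6/π, RHS = -10/π. No, v is not the weak derivative of u.

u(x) = 2*x**2 + x + 1, classical derivative u'(x) = 4*x + 1.
φ(x) = sin(πx), so φ'(x) = π*cos(π*x).
Note φ(0) = φ(1) = 0, so the boundary term u·φ vanishes.
LHS = ∫_0^1 u(x) φ'(x) dx = ∫_0^1 (2*π*x^2*cos(π*x) + π*x*cos(π*x) + π*cos(π*x)) dx. Term by term:
  ∫_0^1 π*cos(π*x) dx = 0;  ∫_0^1 π*x*cos(π*x) dx = -2/π;  ∫_0^1 2*π*x^2*cos(π*x) dx = -4/π.
Sum: 0 − 2/π − 4/π = -6/π.
So LHS = -6/π.
∫_0^1 v(x) φ(x) dx = ∫_0^1 (4*x*sin(π*x) + 3*sin(π*x)) dx. Term by term:
  ∫_0^1 3*sin(π*x) dx = 6/π;  ∫_0^1 4*x*sin(π*x) dx = 4/π.
Sum: 6/π + 4/π = 10/π.
So RHS = -∫_0^1 v(x) φ(x) dx = -10/π.
LHS − RHS = 4/π ≠ 0, so the identity fails.
(For a valid weak derivative the identity must hold for EVERY test function, in particular this one. The failure shows v is NOT the weak derivative of u.)
Correct weak derivative would be u'(x) = 4*x + 1.


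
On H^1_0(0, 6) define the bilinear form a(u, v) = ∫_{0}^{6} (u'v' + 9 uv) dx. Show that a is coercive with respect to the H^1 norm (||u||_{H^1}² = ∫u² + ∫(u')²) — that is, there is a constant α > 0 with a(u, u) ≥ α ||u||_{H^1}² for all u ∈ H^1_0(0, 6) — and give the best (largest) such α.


α = 1

Coercivity of a(·,·) on H^1_0(0, 6) means a(u, u) ≥ α ||u||_{H^1}² for every u ∈ H^1_0.
The interval has length L = 6, and Poincaré/coercivity depend only on L. Here a(u, u) = ∫(u')² + (9)·∫u².
Here c = 9 ≥ 1, so a(u,u) = ∫(u')² + c∫u² ≥ ∫(u')² + ∫u² = ||u||_{H^1}², i.e. α = 1 works. No larger α is possible: a(u,u) ≥ α||u||_{H^1}² means (1−α)∫(u')² ≥ (α−c)∫u², and for the modes u_n = sin(nπ(x−x₀)/L) (x₀ the left endpoint) one has ∫u_n²/∫(u_n')² = (L/(nπ))² → 0, so a(u_n,u_n)/||u_n||_{H^1}² → 1. Hence the optimal constant is α = 1.
Therefore α = 1.


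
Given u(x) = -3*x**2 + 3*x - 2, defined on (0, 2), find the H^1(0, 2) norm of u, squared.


||u||_{H^1}^2 = 338/5

The H^1 norm (squared) on an interval (0, L) is
  ||u||_{H^1}^2 = ∫_0^L u(x)^2 dx + ∫_0^L u'(x)^2 dx.
Compute u'(x) = 3 - 6*x.
Then u(x)^2 = 9*x**4 - 18*x**3 + 21*x**2 - 12*x + 4 and u'(x)^2 = 36*x**2 - 36*x + 9.
Integrate each monomial from 0 to 2 using ∫_0^2 c·x^n dx = c·2^(n+1)/(n+1):
  ∫_0^2 u(x)^2 dx = ∫_0^2 (9*x^4 - 18*x^3 + 21*x^2 - 12*x + 4) dx. Term by term:
    ∫_0^2 9*x^4 dx = 288/5;  ∫_0^2 -18*x^3 dx = -72;  ∫_0^2 21*x^2 dx = 56;
    ∫_0^2 -12*x dx = -24;  ∫_0^2 4 dx = 8.
  Sum: 288/5 − 72 + 56 − 24 + 8 = 128/5.
  ∫_0^2 u'(x)^2 dx = ∫_0^2 (36*x^2 - 36*x + 9) dx. Term by term:
    ∫_0^2 36*x^2 dx = 96;  ∫_0^2 -36*x dx = -72;  ∫_0^2 9 dx = 18.
  Sum: 96 − 72 + 18 = 42.
Adding: ||u||_{H^1}^2 = 128/5 + 42 = 338/5.


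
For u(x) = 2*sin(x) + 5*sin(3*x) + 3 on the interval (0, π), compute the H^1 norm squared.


||u||_{H^1(0,π)}^2 = 44 + 138*π

u'(x) = 2*cos(x) + 15*cos(3*x).
Expand u² and (u')² and integrate term by term on (0, π), using: for integers n ≥ 1, ∫_0^π sin²(nx) dx = ∫_0^π cos²(nx) dx = π/2; for n ≠ n', ∫_0^π sin(nx)sin(n'x) dx = ∫_0^π cos(nx)cos(n'x) dx = 0; and by product-to-sum, ∫_0^π sin(nx)cos(n'x) dx = ½∫_0^π [sin((n+n')x) + sin((n−n')x)] dx, which is 0 when n+n' is even and 2n/(n²−n'²) when n+n' is odd (it need not vanish on (0, π)). For the constant mode: ∫_0^π 1 dx = π, ∫_0^π cos(nx) dx = 0, ∫_0^π sin(nx) dx = (1−(−1)^n)/n.
  u² squared terms: (3)²·∫1 dx = 9·π = 9*π;  (2)²·∫sin(x)² dx = 4·π/2 = 2*π;  (5)²·∫sin(3x)² dx = 25·π/2 = 25*π/2.
  u² cross terms: 2·(3)·(2)·∫1·sin(x) dx = 12·(2) = 24;  2·(3)·(5)·∫1·sin(3x) dx = 30·(2/3) = 20;  2·(2)·(5)·∫sin(x)·sin(3x) dx = 20·(0) = 0.
  So ∫_0^π u² dx = 9*π + 2*π + 25*π/2 + 24 + 20 + 0 = 44 + 47*π/2.
  (u')² squared terms: (2)²·∫cos(x)² dx = 4·π/2 = 2*π;  (15)²·∫cos(3x)² dx = 225·π/2 = 225*π/2.
  (u')² cross terms: 2·(2)·(15)·∫cos(x)·cos(3x) dx = 60·(0) = 0.
  So ∫_0^π (u')² dx = 2*π + 225*π/2 + 0 = 229*π/2.
||u||_{H^1}^2 = (44 + 47*π/2) + (229*π/2) = 44 + 138*π.


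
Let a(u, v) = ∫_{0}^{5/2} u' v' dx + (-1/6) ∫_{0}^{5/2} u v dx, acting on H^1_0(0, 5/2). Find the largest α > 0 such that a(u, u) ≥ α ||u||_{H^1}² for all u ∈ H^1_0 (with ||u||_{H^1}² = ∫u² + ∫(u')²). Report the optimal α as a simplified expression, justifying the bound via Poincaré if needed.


α = (-25 + 24*π^2)/(6*(25 + 4*π^2))

Coercivity of a(·,·) on H^1_0(0, 5/2) means a(u, u) ≥ α ||u||_{H^1}² for every u ∈ H^1_0.
The interval has length L = 5/2, and Poincaré/coercivity depend only on L. Here a(u, u) = ∫(u')² + (-1/6)·∫u².
Here c = -1/6 < 0 with |c| < (π/L)² = 4*π^2/25, so coercivity still holds. The condition a(u,u) ≥ α||u||_{H^1}² reads (1−α)∫(u')² ≥ (α−c)∫u². Any admissible α is ≤ 1 (rapidly oscillating u have ∫u²/∫(u')² → 0), and α = 1 would force 0 ≥ (1−c)∫u², impossible since c < 1; so 1−α > 0. By the sharp Poincaré inequality on H^1_0 of an interval of length L, ∫(u')² ≥ (π/L)²∫u² with equality for the first sine mode sin(π(x−x₀)/L) (x₀ the left endpoint), so the inequality holds for all u iff (1−α)(π/L)² ≥ α − c, i.e. α ≤ ((π/L)² + c)/((π/L)² + 1) = (1 + c(L/π)²)/(1 + (L/π)²). (Direct route, valid since c ≤ 0: Poincaré gives c∫u² ≥ c(L/π)²∫(u')², so a(u,u) ≥ (1 + c(L/π)²)∫(u')², while ||u||_{H^1}² ≤ (1 + (L/π)²)∫(u')²; dividing yields the same α.) With (π/L)² = 4*π^2/25 and c = -1/6, the largest admissible constant is α = ((π/L)² + c)/((π/L)² + 1).
Simplifying, α = (-25 + 24*π^2)/(6*(25 + 4*π^2)).


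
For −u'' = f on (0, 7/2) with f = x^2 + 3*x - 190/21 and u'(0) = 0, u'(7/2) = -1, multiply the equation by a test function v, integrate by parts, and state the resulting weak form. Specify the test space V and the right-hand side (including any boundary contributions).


V = H^1(0, 7/2) (v unrestricted at boundary; u is determined up to an additive constant); weak form: ∫_0^7/2 u'v' dx = ∫_0^7/2 (x^2 + 3*x - 190/21) v dx − v(7/2) for all v ∈ V.

Multiply both sides by a test function v and integrate from 0 to 7/2:
  ∫_0^7/2 −u''(x) v(x) dx = ∫_0^7/2 f(x) v(x) dx.
Integrate the LHS by parts once:
  ∫_0^7/2 −u'' v dx = −[u'(x) v(x)]_0^7/2 + ∫_0^7/2 u'(x) v'(x) dx.
Thus ∫_0^7/2 u'(x) v'(x) dx = ∫_0^7/2 f(x) v(x) dx + [u'(x) v(x)]_0^7/2.
Choose V so that boundary terms are either known or forced to vanish.
u has inhomogeneous Neumann u'(0) = 0, u'(7/2) = -1. [u' v]_0^7/2 = (-1)·v(7/2) − (0)·v(0) = − v(7/2). Take V = H^1(0, 7/2); boundary term becomes part of RHS.
Weak formulation: find u (satisfying any essential BC) such that ∫_0^7/2 u'(x) v'(x) dx = ∫_0^7/2 f v dx − v(7/2) for all v ∈ V (Neumann data are natural BCs: they enter the RHS as boundary terms).
Substituting f(x) = x^2 + 3*x - 190/21, the right-hand side is ∫_0^7/2 (x^2 + 3*x - 190/21) v dx − v(7/2).
Compatibility check (pure Neumann): taking v ≡ 1 ∈ V gives 0 = ∫_0^7/2 f dx + (-1) − (0), i.e. ∫_0^7/2 f dx must equal u'(0) − u'(7/2) = 1. Indeed ∫_0^7/2 (x^2 + 3*x - 190/21) dx = 1, so the data are compatible. The solution is then unique only up to an additive constant (fix it e.g. by requiring ∫_0^7/2 u dx = 0).


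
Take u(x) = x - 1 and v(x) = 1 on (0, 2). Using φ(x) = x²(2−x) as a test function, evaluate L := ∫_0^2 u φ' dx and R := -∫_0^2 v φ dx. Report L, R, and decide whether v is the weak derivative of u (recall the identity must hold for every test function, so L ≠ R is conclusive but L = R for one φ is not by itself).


LHS = -4/3, RHS = -4/3. Yes, v = u' weakly.

u(x) = x - 1, classical derivative u'(x) = 1.
φ(x) = x²(2−x), so φ'(x) = x*(4 - 3*x).
Note φ(0) = φ(2) = 0, so the boundary term u·φ vanishes.
LHS = ∫_0^2 u(x) φ'(x) dx = ∫_0^2 (-3*x^3 + 7*x^2 - 4*x) dx. Term by term:
  ∫_0^2 -3*x^3 dx = -12;  ∫_0^2 7*x^2 dx = 56/3;  ∫_0^2 -4*x dx = -8.
Sum: -12 + 56/3 − 8 = -4/3.
So LHS = -4/3.
∫_0^2 v(x) φ(x) dx = ∫_0^2 (-x^3 + 2*x^2) dx. Term by term:
  ∫_0^2 -x^3 dx = -4;  ∫_0^2 2*x^2 dx = 16/3.
Sum: -4 + 16/3 = 4/3.
So RHS = -∫_0^2 v(x) φ(x) dx = -4/3.
LHS = RHS, so the identity holds for this test φ.
Moreover u is smooth here and v(x) = u'(x) = 1 pointwise, so the identity holds for every test function. Hence v is the weak derivative of u.


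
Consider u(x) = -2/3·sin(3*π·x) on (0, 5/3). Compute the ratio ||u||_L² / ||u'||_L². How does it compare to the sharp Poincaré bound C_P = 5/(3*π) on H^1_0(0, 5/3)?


||u||_L² / ||u'||_L² = 1/(3*π) < C_P = 5/(3*π).

u(x) = -2/3·sin(3*π·x), so u'(x) = -2*π*cos(3*π*x).
Writing u(x) = A·sin(kπx/L) with A = -2/3 and k = 5, use ∫_0^L sin²(kπx/L) dx = L/2 and ∫_0^L cos²(kπx/L) dx = L/2.
u² = 4/9·sin²(3*π·x) and (u')² = 4*π^2·cos²(3*π·x), and each of sin², cos² integrates to L/2 = 5/6 over (0, 5/3).
∫_0^5/3 u² dx = 10/27, so ||u||_L² = sqrt(30)/9.
∫_0^5/3 (u')² dx = 10*π^2/3, so ||u'||_L² = sqrt(30)*π/3.
Ratio ||u||_L² / ||u'||_L² = 1/(3*π).
Sharp Poincaré constant on H^1_0(0, 5/3) is C_P = L/π = 5/(3*π), achieved by sin(3*π/5·x).
This is the k = 5 harmonic; the ratio L/(kπ) is strictly less than C_P = L/π, consistent with the sharp inequality ||u||_L² ≤ C_P ||u'||_L².


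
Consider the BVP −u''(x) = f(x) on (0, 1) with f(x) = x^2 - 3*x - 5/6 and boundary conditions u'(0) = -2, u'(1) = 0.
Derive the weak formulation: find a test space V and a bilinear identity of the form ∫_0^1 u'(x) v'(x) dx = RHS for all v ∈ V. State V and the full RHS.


V = H^1(0, 1) (v unrestricted at boundary; u is determined up to an additive constant); weak form: ∫_0^1 u'v' dx = ∫_0^1 (x^2 - 3*x - 5/6) v dx + 2·v(0) for all v ∈ V.

Multiply both sides by a test function v and integrate from 0 to 1:
  ∫_0^1 −u''(x) v(x) dx = ∫_0^1 f(x) v(x) dx.
Integrate the LHS by parts once:
  ∫_0^1 −u'' v dx = −[u'(x) v(x)]_0^1 + ∫_0^1 u'(x) v'(x) dx.
Thus ∫_0^1 u'(x) v'(x) dx = ∫_0^1 f(x) v(x) dx + [u'(x) v(x)]_0^1.
Choose V so that boundary terms are either known or forced to vanish.
u has inhomogeneous Neumann u'(0) = -2, u'(1) = 0. [u' v]_0^1 = (0)·v(1) − (-2)·v(0) = 2·v(0). Take V = H^1(0, 1); boundary term becomes part of RHS.
Weak formulation: find u (satisfying any essential BC) such that ∫_0^1 u'(x) v'(x) dx = ∫_0^1 f v dx + 2·v(0) for all v ∈ V (Neumann data are natural BCs: they enter the RHS as boundary terms).
Substituting f(x) = x^2 - 3*x - 5/6, the right-hand side is ∫_0^1 (x^2 - 3*x - 5/6) v dx + 2·v(0).
Compatibility check (pure Neumann): taking v ≡ 1 ∈ V gives 0 = ∫_0^1 f dx + (0) − (-2), i.e. ∫_0^1 f dx must equal u'(0) − u'(1) = -2. Indeed ∫_0^1 (x^2 - 3*x - 5/6) dx = -2, so the data are compatible. The solution is then unique only up to an additive constant (fix it e.g. by requiring ∫_0^1 u dx = 0).


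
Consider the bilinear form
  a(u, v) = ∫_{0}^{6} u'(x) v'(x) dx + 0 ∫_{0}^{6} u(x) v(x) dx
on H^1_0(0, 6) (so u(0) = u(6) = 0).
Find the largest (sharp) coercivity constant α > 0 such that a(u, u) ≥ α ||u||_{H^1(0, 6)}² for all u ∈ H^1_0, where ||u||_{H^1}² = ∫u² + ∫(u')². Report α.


α = π^2/(π^2 + 36)

Coercivity of a(·,·) on H^1_0(0, 6) means a(u, u) ≥ α ||u||_{H^1}² for every u ∈ H^1_0.
The interval has length L = 6, and Poincaré/coercivity depend only on L. Here a(u, u) = ∫(u')² + (0)·∫u².
Here c = 0, so a(u,u) = ∫(u')² alone. The condition a(u,u) ≥ α||u||_{H^1}² reads (1−α)∫(u')² ≥ (α−c)∫u². Any admissible α is ≤ 1 (rapidly oscillating u have ∫u²/∫(u')² → 0), and α = 1 would force 0 ≥ (1−c)∫u², impossible since c < 1; so 1−α > 0. By the sharp Poincaré inequality on H^1_0 of an interval of length L, ∫(u')² ≥ (π/L)²∫u² with equality for the first sine mode sin(π(x−x₀)/L) (x₀ the left endpoint), so the inequality holds for all u iff (1−α)(π/L)² ≥ α − c, i.e. α ≤ ((π/L)² + c)/((π/L)² + 1) = (1 + c(L/π)²)/(1 + (L/π)²). (Direct route, valid since c ≤ 0: Poincaré gives c∫u² ≥ c(L/π)²∫(u')², so a(u,u) ≥ (1 + c(L/π)²)∫(u')², while ||u||_{H^1}² ≤ (1 + (L/π)²)∫(u')²; dividing yields the same α.) With (π/L)² = π^2/36 and c = 0, the largest admissible constant is α = ((π/L)² + c)/((π/L)² + 1).
Simplifying, α = π^2/(π^2 + 36).


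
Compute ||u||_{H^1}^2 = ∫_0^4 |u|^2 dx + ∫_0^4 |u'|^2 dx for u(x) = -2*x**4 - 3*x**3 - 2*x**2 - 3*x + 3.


||u||_{H^1}^2 = 35259592/63

The H^1 norm (squared) on an interval (0, L) is
  ||u||_{H^1}^2 = ∫_0^L u(x)^2 dx + ∫_0^L u'(x)^2 dx.
Compute u'(x) = -8*x**3 - 9*x**2 - 4*x - 3.
Then u(x)^2 = 4*x**8 + 12*x**7 + 17*x**6 + 24*x**5 + 10*x**4 - 6*x**3 - 3*x**2 - 18*x + 9 and u'(x)^2 = 64*x**6 + 144*x**5 + 145*x**4 + 120*x**3 + 70*x**2 + 24*x + 9.
Integrate each monomial from 0 to 4 using ∫_0^4 c·x^n dx = c·4^(n+1)/(n+1):
  ∫_0^4 u(x)^2 dx = ∫_0^4 (4*x^8 + 12*x^7 + 17*x^6 + 24*x^5 + 10*x^4 - 6*x^3 - 3*x^2 - 18*x + 9) dx. Term by term:
    ∫_0^4 4*x^8 dx = 1048576/9;  ∫_0^4 12*x^7 dx = 98304;  ∫_0^4 17*x^6 dx = 278528/7;
    ∫_0^4 24*x^5 dx = 16384;  ∫_0^4 10*x^4 dx = 2048;  ∫_0^4 -6*x^3 dx = -384;
    ∫_0^4 -3*x^2 dx = -64;  ∫_0^4 -18*x dx = -144;  ∫_0^4 9 dx = 36.
  Sum: 1048576/9 + 98304 + 278528/7 + 16384 + 2048 − 384 − 64 − 144 + 36 = 17166124/63.
  ∫_0^4 u'(x)^2 dx = ∫_0^4 (64*x^6 + 144*x^5 + 145*x^4 + 120*x^3 + 70*x^2 + 24*x + 9) dx. Term by term:
    ∫_0^4 64*x^6 dx = 1048576/7;  ∫_0^4 144*x^5 dx = 98304;  ∫_0^4 145*x^4 dx = 29696;
    ∫_0^4 120*x^3 dx = 7680;  ∫_0^4 70*x^2 dx = 4480/3;  ∫_0^4 24*x dx = 192;
    ∫_0^4 9 dx = 36.
  Sum: 1048576/7 + 98304 + 29696 + 7680 + 4480/3 + 192 + 36 = 6031156/21.
Adding: ||u||_{H^1}^2 = 17166124/63 + 6031156/21 = 35259592/63.


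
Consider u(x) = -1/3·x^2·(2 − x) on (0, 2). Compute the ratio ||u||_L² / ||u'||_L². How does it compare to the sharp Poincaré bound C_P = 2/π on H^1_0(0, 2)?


||u||_L² / ||u'||_L² = sqrt(14)/7 < C_P = 2/π.

u(x) = -1/3·x^2·(2 − x), so u'(x) = x*(3*x - 4)/3.
u(x) = -1/3·x^2·(2 − x) vanishes at x = 0 and x = 2, so u ∈ H^1_0(0, 2). Differentiate via the product rule and integrate the resulting polynomials term by term.
  ∫_0^2 u² dx = ∫_0^2 (x^6/9 - 4*x^5/9 + 4*x^4/9) dx. Term by term:
    ∫_0^2 x^6/9 dx = 128/63;  ∫_0^2 -4*x^5/9 dx = -128/27;  ∫_0^2 4*x^4/9 dx = 128/45.
  Sum: 128/63 − 128/27 + 128/45 = 128/945.
  ∫_0^2 (u')² dx = ∫_0^2 (x^4 - 8*x^3/3 + 16*x^2/9) dx. Term by term:
    ∫_0^2 x^4 dx = 32/5;  ∫_0^2 -8*x^3/3 dx = -32/3;  ∫_0^2 16*x^2/9 dx = 128/27.
  Sum: 32/5 − 32/3 + 128/27 = 64/135.
∫_0^2 u² dx = 128/945, so ||u||_L² = 8*sqrt(210)/315.
∫_0^2 (u')² dx = 64/135, so ||u'||_L² = 8*sqrt(15)/45.
Ratio ||u||_L² / ||u'||_L² = sqrt(14)/7.
Sharp Poincaré constant on H^1_0(0, 2) is C_P = L/π = 2/π, achieved by sin(π/2·x).
A polynomial bump cannot attain the sharp Poincaré constant (only the first sine eigenfunction does), so the ratio is strictly less than C_P, consistent with ||u||_L² ≤ C_P ||u'||_L².


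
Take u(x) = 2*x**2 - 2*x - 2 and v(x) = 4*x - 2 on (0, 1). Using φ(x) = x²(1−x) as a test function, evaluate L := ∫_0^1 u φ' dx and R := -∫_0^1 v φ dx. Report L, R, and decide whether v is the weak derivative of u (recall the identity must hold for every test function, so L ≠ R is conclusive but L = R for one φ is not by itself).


LHS = -1/30, RHS = -1/30. Yes, v = u' weakly.

u(x) = 2*x**2 - 2*x - 2, classical derivative u'(x) = 4*x - 2.
φ(x) = x²(1−x), so φ'(x) = x*(2 - 3*x).
Note φ(0) = φ(1) = 0, so the boundary term u·φ vanishes.
LHS = ∫_0^1 u(x) φ'(x) dx = ∫_0^1 (-6*x^4 + 10*x^3 + 2*x^2 - 4*x) dx. Term by term:
  ∫_0^1 -6*x^4 dx = -6/5;  ∫_0^1 10*x^3 dx = 5/2;  ∫_0^1 2*x^2 dx = 2/3;
  ∫_0^1 -4*x dx = -2.
Sum: -6/5 + 5/2 + 2/3 − 2 = -1/30.
So LHS = -1/30.
∫_0^1 v(x) φ(x) dx = ∫_0^1 (-4*x^4 + 6*x^3 - 2*x^2) dx. Term by term:
  ∫_0^1 -4*x^4 dx = -4/5;  ∫_0^1 6*x^3 dx = 3/2;  ∫_0^1 -2*x^2 dx = -2/3.
Sum: -4/5 + 3/2 − 2/3 = 1/30.
So RHS = -∫_0^1 v(x) φ(x) dx = -1/30.
LHS = RHS, so the identity holds for this test φ.
Moreover u is smooth here and v(x) = u'(x) = 4*x - 2 pointwise, so the identity holds for every test function. Hence v is the weak derivative of u.


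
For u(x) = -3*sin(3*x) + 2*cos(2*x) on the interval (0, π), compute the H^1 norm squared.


||u||_{H^1(0,π)}^2 = -72 + 55*π

u'(x) = -4*sin(2*x) - 9*cos(3*x).
Expand u² and (u')² and integrate term by term on (0, π), using: for integers n ≥ 1, ∫_0^π sin²(nx) dx = ∫_0^π cos²(nx) dx = π/2; for n ≠ n', ∫_0^π sin(nx)sin(n'x) dx = ∫_0^π cos(nx)cos(n'x) dx = 0; and by product-to-sum, ∫_0^π sin(nx)cos(n'x) dx = ½∫_0^π [sin((n+n')x) + sin((n−n')x)] dx, which is 0 when n+n' is even and 2n/(n²−n'²) when n+n' is odd (it need not vanish on (0, π)).
  u² squared terms: (-3)²·∫sin(3x)² dx = 9·π/2 = 9*π/2;  (2)²·∫cos(2x)² dx = 4·π/2 = 2*π.
  u² cross terms: 2·(-3)·(2)·∫sin(3x)·cos(2x) dx = -12·(6/5) = -72/5.
  So ∫_0^π u² dx = 9*π/2 + 2*π − 72/5 = -72/5 + 13*π/2.
  (u')² squared terms: (-9)²·∫cos(3x)² dx = 81·π/2 = 81*π/2;  (-4)²·∫sin(2x)² dx = 16·π/2 = 8*π.
  (u')² cross terms: 2·(-9)·(-4)·∫cos(3x)·sin(2x) dx = 72·(-4/5) = -288/5.
  So ∫_0^π (u')² dx = 81*π/2 + 8*π − 288/5 = -288/5 + 97*π/2.
||u||_{H^1}^2 = (-72/5 + 13*π/2) + (-288/5 + 97*π/2) = -72 + 55*π.


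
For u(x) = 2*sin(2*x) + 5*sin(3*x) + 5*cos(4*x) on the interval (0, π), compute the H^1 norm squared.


||u||_{H^1(0,π)}^2 = -5100/7 + 695*π/2

u'(x) = -20*sin(4*x) + 4*cos(2*x) + 15*cos(3*x).
Expand u² and (u')² and integrate term by term on (0, π), using: for integers n ≥ 1, ∫_0^π sin²(nx) dx = ∫_0^π cos²(nx) dx = π/2; for n ≠ n', ∫_0^π sin(nx)sin(n'x) dx = ∫_0^π cos(nx)cos(n'x) dx = 0; and by product-to-sum, ∫_0^π sin(nx)cos(n'x) dx = ½∫_0^π [sin((n+n')x) + sin((n−n')x)] dx, which is 0 when n+n' is even and 2n/(n²−n'²) when n+n' is odd (it need not vanish on (0, π)).
  u² squared terms: (2)²·∫sin(2x)² dx = 4·π/2 = 2*π;  (5)²·∫cos(4x)² dx = 25·π/2 = 25*π/2;  (5)²·∫sin(3x)² dx = 25·π/2 = 25*π/2.
  u² cross terms: 2·(2)·(5)·∫sin(2x)·cos(4x) dx = 20·(0) = 0;  2·(2)·(5)·∫sin(2x)·sin(3x) dx = 20·(0) = 0;  2·(5)·(5)·∫cos(4x)·sin(3x) dx = 50·(-6/7) = -300/7.
  So ∫_0^π u² dx = 2*π + 25*π/2 + 25*π/2 + 0 + 0 − 300/7 = -300/7 + 27*π.
  (u')² squared terms: (-20)²·∫sin(4x)² dx = 400·π/2 = 200*π;  (4)²·∫cos(2x)² dx = 16·π/2 = 8*π;  (15)²·∫cos(3x)² dx = 225·π/2 = 225*π/2.
  (u')² cross terms: 2·(-20)·(4)·∫sin(4x)·cos(2x) dx = -160·(0) = 0;  2·(-20)·(15)·∫sin(4x)·cos(3x) dx = -600·(8/7) = -4800/7;  2·(4)·(15)·∫cos(2x)·cos(3x) dx = 120·(0) = 0.
  So ∫_0^π (u')² dx = 200*π + 8*π + 225*π/2 + 0 − 4800/7 + 0 = -4800/7 + 641*π/2.
||u||_{H^1}^2 = (-300/7 + 27*π) + (-4800/7 + 641*π/2) = -5100/7 + 695*π/2.


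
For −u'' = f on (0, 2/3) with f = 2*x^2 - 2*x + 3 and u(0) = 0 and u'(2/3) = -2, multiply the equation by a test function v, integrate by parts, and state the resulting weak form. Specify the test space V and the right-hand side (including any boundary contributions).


V = {v ∈ H^1(0, 2/3) : v(0) = 0} (test functions vanish at x = 0 where u is specified); weak form: ∫_0^2/3 u'v' dx = ∫_0^2/3 (2*x^2 - 2*x + 3) v dx − 2·v(2/3) for all v ∈ V.

Multiply both sides by a test function v and integrate from 0 to 2/3:
  ∫_0^2/3 −u''(x) v(x) dx = ∫_0^2/3 f(x) v(x) dx.
Integrate the LHS by parts once:
  ∫_0^2/3 −u'' v dx = −[u'(x) v(x)]_0^2/3 + ∫_0^2/3 u'(x) v'(x) dx.
Thus ∫_0^2/3 u'(x) v'(x) dx = ∫_0^2/3 f(x) v(x) dx + [u'(x) v(x)]_0^2/3.
Choose V so that boundary terms are either known or forced to vanish.
Mixed BC: u(0) = 0 (Dirichlet) and u'(2/3) = -2 (Neumann). Define V = {v ∈ H^1(0, 2/3) : v(0) = 0}. Then [u' v]_0^2/3 = u'(2/3)·v(2/3) − u'(0)·0 = − 2·v(2/3).
Weak formulation: find u (satisfying any essential BC) such that ∫_0^2/3 u'(x) v'(x) dx = ∫_0^2/3 f v dx − 2·v(2/3) for all v ∈ V (Dirichlet at 0 absorbed into V; Neumann datum at x = 2/3 contributes the boundary term).
Substituting f(x) = 2*x^2 - 2*x + 3, the right-hand side is ∫_0^2/3 (2*x^2 - 2*x + 3) v dx − 2·v(2/3).


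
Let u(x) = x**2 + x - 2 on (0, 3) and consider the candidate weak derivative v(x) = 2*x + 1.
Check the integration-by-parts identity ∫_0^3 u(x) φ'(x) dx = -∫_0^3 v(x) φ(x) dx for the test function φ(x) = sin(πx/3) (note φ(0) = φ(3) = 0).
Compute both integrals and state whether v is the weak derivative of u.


LHS = -24/π, RHS = -24/π. Yes, v = u' weakly.

u(x) = x**2 + x - 2, classical derivative u'(x) = 2*x + 1.
φ(x) = sin(πx/3), so φ'(x) = π*cos(π*x/3)/3.
Note φ(0) = φ(3) = 0, so the boundary term u·φ vanishes.
LHS = ∫_0^3 u(x) φ'(x) dx = ∫_0^3 (π*x^2*cos(π*x/3)/3 + π*x*cos(π*x/3)/3 - 2*π*cos(π*x/3)/3) dx. Term by term:
  ∫_0^3 -2*π*cos(π*x/3)/3 dx = 0;  ∫_0^3 π*x*cos(π*x/3)/3 dx = -6/π;  ∫_0^3 π*x^2*cos(π*x/3)/3 dx = -18/π.
Sum: 0 − 6/π − 18/π = -24/π.
So LHS = -24/π.
∫_0^3 v(x) φ(x) dx = ∫_0^3 (2*x*sin(π*x/3) + sin(π*x/3)) dx. Term by term:
  ∫_0^3 2*x*sin(π*x/3) dx = 18/π;  ∫_0^3 sin(π*x/3) dx = 6/π.
Sum: 18/π + 6/π = 24/π.
So RHS = -∫_0^3 v(x) φ(x) dx = -24/π.
LHS = RHS, so the identity holds for this test φ.
Moreover u is smooth here and v(x) = u'(x) = 2*x + 1 pointwise, so the identity holds for every test function. Hence v is the weak derivative of u.


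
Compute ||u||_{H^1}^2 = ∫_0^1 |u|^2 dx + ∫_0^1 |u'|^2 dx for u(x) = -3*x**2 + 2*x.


||u||_{H^1}^2 = 62/15

The H^1 norm (squared) on an interval (0, L) is
  ||u||_{H^1}^2 = ∫_0^L u(x)^2 dx + ∫_0^L u'(x)^2 dx.
Compute u'(x) = 2 - 6*x.
Then u(x)^2 = 9*x**4 - 12*x**3 + 4*x**2 and u'(x)^2 = 36*x**2 - 24*x + 4.
Integrate each monomial from 0 to 1 using ∫_0^1 c·x^n dx = c·1^(n+1)/(n+1):
  ∫_0^1 u(x)^2 dx = ∫_0^1 (9*x^4 - 12*x^3 + 4*x^2) dx. Term by term:
    ∫_0^1 9*x^4 dx = 9/5;  ∫_0^1 -12*x^3 dx = -3;  ∫_0^1 4*x^2 dx = 4/3.
  Sum: 9/5 − 3 + 4/3 = 2/15.
  ∫_0^1 u'(x)^2 dx = ∫_0^1 (36*x^2 - 24*x + 4) dx. Term by term:
    ∫_0^1 36*x^2 dx = 12;  ∫_0^1 -24*x dx = -12;  ∫_0^1 4 dx = 4.
  Sum: 12 − 12 + 4 = 4.
Adding: ||u||_{H^1}^2 = 2/15 + 4 = 62/15.


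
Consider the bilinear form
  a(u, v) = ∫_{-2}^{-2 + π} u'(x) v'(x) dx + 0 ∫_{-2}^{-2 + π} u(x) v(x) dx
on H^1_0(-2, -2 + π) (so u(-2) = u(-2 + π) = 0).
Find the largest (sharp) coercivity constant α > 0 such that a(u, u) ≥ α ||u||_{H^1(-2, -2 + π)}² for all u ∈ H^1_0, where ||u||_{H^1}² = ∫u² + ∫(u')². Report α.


α = 1/2

Coercivity of a(·,·) on H^1_0(-2, -2 + π) means a(u, u) ≥ α ||u||_{H^1}² for every u ∈ H^1_0.
The interval has length L = π, and Poincaré/coercivity depend only on L. Here a(u, u) = ∫(u')² + (0)·∫u².
Here c = 0, so a(u,u) = ∫(u')² alone. The condition a(u,u) ≥ α||u||_{H^1}² reads (1−α)∫(u')² ≥ (α−c)∫u². Any admissible α is ≤ 1 (rapidly oscillating u have ∫u²/∫(u')² → 0), and α = 1 would force 0 ≥ (1−c)∫u², impossible since c < 1; so 1−α > 0. By the sharp Poincaré inequality on H^1_0 of an interval of length L, ∫(u')² ≥ (π/L)²∫u² with equality for the first sine mode sin(π(x−x₀)/L) (x₀ the left endpoint), so the inequality holds for all u iff (1−α)(π/L)² ≥ α − c, i.e. α ≤ ((π/L)² + c)/((π/L)² + 1) = (1 + c(L/π)²)/(1 + (L/π)²). (Direct route, valid since c ≤ 0: Poincaré gives c∫u² ≥ c(L/π)²∫(u')², so a(u,u) ≥ (1 + c(L/π)²)∫(u')², while ||u||_{H^1}² ≤ (1 + (L/π)²)∫(u')²; dividing yields the same α.) With (π/L)² = 1 and c = 0, the largest admissible constant is α = ((π/L)² + c)/((π/L)² + 1).
Simplifying, α = 1/2.


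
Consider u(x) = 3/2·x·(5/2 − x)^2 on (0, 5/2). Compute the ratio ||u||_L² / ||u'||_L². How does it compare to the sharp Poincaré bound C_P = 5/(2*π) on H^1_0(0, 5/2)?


||u||_L² / ||u'||_L² = 5*sqrt(14)/28 < C_P = 5/(2*π).

u(x) = 3/2·x·(5/2 − x)^2, so u'(x) = 9*x^2/2 - 15*x + 75/8.
u(x) = 3/2·x·(5/2 − x)^2 vanishes at x = 0 and x = 5/2, so u ∈ H^1_0(0, 5/2). Differentiate via the product rule and integrate the resulting polynomials term by term.
  ∫_0^5/2 u² dx = ∫_0^5/2 (9*x^6/4 - 45*x^5/2 + 675*x^4/8 - 1125*x^3/8 + 5625*x^2/64) dx. Term by term:
    ∫_0^5/2 9*x^6/4 dx = 703125/3584;  ∫_0^5/2 -45*x^5/2 dx = -234375/256;  ∫_0^5/2 675*x^4/8 dx = 421875/256;
    ∫_0^5/2 -1125*x^3/8 dx = -703125/512;  ∫_0^5/2 5625*x^2/64 dx = 234375/512.
  Sum: 703125/3584 − 234375/256 + 421875/256 − 703125/512 + 234375/512 = 46875/3584.
  ∫_0^5/2 (u')² dx = ∫_0^5/2 (81*x^4/4 - 135*x^3 + 2475*x^2/8 - 1125*x/4 + 5625/64) dx. Term by term:
    ∫_0^5/2 81*x^4/4 dx = 50625/128;  ∫_0^5/2 -135*x^3 dx = -84375/64;  ∫_0^5/2 2475*x^2/8 dx = 103125/64;
    ∫_0^5/2 -1125*x/4 dx = -28125/32;  ∫_0^5/2 5625/64 dx = 28125/128.
  Sum: 50625/128 − 84375/64 + 103125/64 − 28125/32 + 28125/128 = 1875/64.
∫_0^5/2 u² dx = 46875/3584, so ||u||_L² = 125*sqrt(42)/224.
∫_0^5/2 (u')² dx = 1875/64, so ||u'||_L² = 25*sqrt(3)/8.
Ratio ||u||_L² / ||u'||_L² = 5*sqrt(14)/28.
Sharp Poincaré constant on H^1_0(0, 5/2) is C_P = L/π = 5/(2*π), achieved by sin(2*π/5·x).
A polynomial bump cannot attain the sharp Poincaré constant (only the first sine eigenfunction does), so the ratio is strictly less than C_P, consistent with ||u||_L² ≤ C_P ||u'||_L².


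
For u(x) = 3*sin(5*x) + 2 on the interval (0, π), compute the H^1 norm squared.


||u||_{H^1(0,π)}^2 = 24/5 + 121*π

u'(x) = 15*cos(5*x).
Expand u² and (u')² and integrate term by term on (0, π), using: for integers n ≥ 1, ∫_0^π sin²(nx) dx = ∫_0^π cos²(nx) dx = π/2; for n ≠ n', ∫_0^π sin(nx)sin(n'x) dx = ∫_0^π cos(nx)cos(n'x) dx = 0; and by product-to-sum, ∫_0^π sin(nx)cos(n'x) dx = ½∫_0^π [sin((n+n')x) + sin((n−n')x)] dx, which is 0 when n+n' is even and 2n/(n²−n'²) when n+n' is odd (it need not vanish on (0, π)). For the constant mode: ∫_0^π 1 dx = π, ∫_0^π cos(nx) dx = 0, ∫_0^π sin(nx) dx = (1−(−1)^n)/n.
  u² squared terms: (2)²·∫1 dx = 4·π = 4*π;  (3)²·∫sin(5x)² dx = 9·π/2 = 9*π/2.
  u² cross terms: 2·(2)·(3)·∫1·sin(5x) dx = 12·(2/5) = 24/5.
  So ∫_0^π u² dx = 4*π + 9*π/2 + 24/5 = 24/5 + 17*π/2.
  (u')² squared terms: (15)²·∫cos(5x)² dx = 225·π/2 = 225*π/2.
  So ∫_0^π (u')² dx = 225*π/2.
||u||_{H^1}^2 = (24/5 + 17*π/2) + (225*π/2) = 24/5 + 121*π.


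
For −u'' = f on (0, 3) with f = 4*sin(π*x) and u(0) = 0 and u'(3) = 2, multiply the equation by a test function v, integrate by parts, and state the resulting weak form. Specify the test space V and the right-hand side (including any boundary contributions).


V = {v ∈ H^1(0, 3) : v(0) = 0} (test functions vanish at x = 0 where u is specified); weak form: ∫_0^3 u'v' dx = ∫_0^3 (4*sin(π*x)) v dx + 2·v(3) for all v ∈ V.

Multiply both sides by a test function v and integrate from 0 to 3:
  ∫_0^3 −u''(x) v(x) dx = ∫_0^3 f(x) v(x) dx.
Integrate the LHS by parts once:
  ∫_0^3 −u'' v dx = −[u'(x) v(x)]_0^3 + ∫_0^3 u'(x) v'(x) dx.
Thus ∫_0^3 u'(x) v'(x) dx = ∫_0^3 f(x) v(x) dx + [u'(x) v(x)]_0^3.
Choose V so that boundary terms are either known or forced to vanish.
Mixed BC: u(0) = 0 (Dirichlet) and u'(3) = 2 (Neumann). Define V = {v ∈ H^1(0, 3) : v(0) = 0}. Then [u' v]_0^3 = u'(3)·v(3) − u'(0)·0 = 2·v(3).
Weak formulation: find u (satisfying any essential BC) such that ∫_0^3 u'(x) v'(x) dx = ∫_0^3 f v dx + 2·v(3) for all v ∈ V (Dirichlet at 0 absorbed into V; Neumann datum at x = 3 contributes the boundary term).
Substituting f(x) = 4*sin(π*x), the right-hand side is ∫_0^3 (4*sin(π*x)) v dx + 2·v(3).


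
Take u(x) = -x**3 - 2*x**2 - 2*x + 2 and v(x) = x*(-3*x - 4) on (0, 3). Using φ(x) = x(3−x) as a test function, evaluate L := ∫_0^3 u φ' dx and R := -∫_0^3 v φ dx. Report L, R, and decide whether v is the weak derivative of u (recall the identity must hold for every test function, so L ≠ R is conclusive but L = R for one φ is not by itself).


LHS = 1449/20, RHS = 1269/20. No, v is not the weak derivative of u.

u(x) = -x**3 - 2*x**2 - 2*x + 2, classical derivative u'(x) = -3*x**2 - 4*x - 2.
φ(x) = x(3−x), so φ'(x) = 3 - 2*x.
Note φ(0) = φ(3) = 0, so the boundary term u·φ vanishes.
LHS = ∫_0^3 u(x) φ'(x) dx = ∫_0^3 (2*x^4 + x^3 - 2*x^2 - 10*x + 6) dx. Term by term:
  ∫_0^3 2*x^4 dx = 486/5;  ∫_0^3 x^3 dx = 81/4;  ∫_0^3 -2*x^2 dx = -18;
  ∫_0^3 -10*x dx = -45;  ∫_0^3 6 dx = 18.
Sum: 486/5 + 81/4 − 18 − 45 + 18 = 1449/20.
So LHS = 1449/20.
∫_0^3 v(x) φ(x) dx = ∫_0^3 (3*x^4 - 5*x^3 - 12*x^2) dx. Term by term:
  ∫_0^3 3*x^4 dx = 729/5;  ∫_0^3 -5*x^3 dx = -405/4;  ∫_0^3 -12*x^2 dx = -108.
Sum: 729/5 − 405/4 − 108 = -1269/20.
So RHS = -∫_0^3 v(x) φ(x) dx = 1269/20.
LHS − RHS = 9 ≠ 0, so the identity fails.
(For a valid weak derivative the identity must hold for EVERY test function, in particular this one. The failure shows v is NOT the weak derivative of u.)
Correct weak derivative would be u'(x) = -3*x**2 - 4*x - 2.


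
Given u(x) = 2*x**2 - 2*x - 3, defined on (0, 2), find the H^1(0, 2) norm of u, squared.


||u||_{H^1}^2 = 494/15

The H^1 norm (squared) on an interval (0, L) is
  ||u||_{H^1}^2 = ∫_0^L u(x)^2 dx + ∫_0^L u'(x)^2 dx.
Compute u'(x) = 4*x - 2.
Then u(x)^2 = 4*x**4 - 8*x**3 - 8*x**2 + 12*x + 9 and u'(x)^2 = 16*x**2 - 16*x + 4.
Integrate each monomial from 0 to 2 using ∫_0^2 c·x^n dx = c·2^(n+1)/(n+1):
  ∫_0^2 u(x)^2 dx = ∫_0^2 (4*x^4 - 8*x^3 - 8*x^2 + 12*x + 9) dx. Term by term:
    ∫_0^2 4*x^4 dx = 128/5;  ∫_0^2 -8*x^3 dx = -32;  ∫_0^2 -8*x^2 dx = -64/3;
    ∫_0^2 12*x dx = 24;  ∫_0^2 9 dx = 18.
  Sum: 128/5 − 32 − 64/3 + 24 + 18 = 214/15.
  ∫_0^2 u'(x)^2 dx = ∫_0^2 (16*x^2 - 16*x + 4) dx. Term by term:
    ∫_0^2 16*x^2 dx = 128/3;  ∫_0^2 -16*x dx = -32;  ∫_0^2 4 dx = 8.
  Sum: 128/3 − 32 + 8 = 56/3.
Adding: ||u||_{H^1}^2 = 214/15 + 56/3 = 494/15.


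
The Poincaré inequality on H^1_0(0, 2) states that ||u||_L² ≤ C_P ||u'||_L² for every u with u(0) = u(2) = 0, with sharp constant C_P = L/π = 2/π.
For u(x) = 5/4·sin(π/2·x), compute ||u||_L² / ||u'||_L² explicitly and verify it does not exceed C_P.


||u||_L² / ||u'||_L² = 2/π = C_P.

u(x) = 5/4·sin(π/2·x), so u'(x) = 5*π*cos(π*x/2)/8.
Writing u(x) = A·sin(kπx/L) with A = 5/4 and k = 1, use ∫_0^L sin²(kπx/L) dx = L/2 and ∫_0^L cos²(kπx/L) dx = L/2.
u² = 25/16·sin²(π/2·x) and (u')² = 25*π^2/64·cos²(π/2·x), and each of sin², cos² integrates to L/2 = 1 over (0, 2).
∫_0^2 u² dx = 25/16, so ||u||_L² = 5/4.
∫_0^2 (u')² dx = 25*π^2/64, so ||u'||_L² = 5*π/8.
Ratio ||u||_L² / ||u'||_L² = 2/π.
Sharp Poincaré constant on H^1_0(0, 2) is C_P = L/π = 2/π, achieved by sin(π/2·x).
This is the k = 1 eigenfunction (up to amplitude), so the ratio equals the sharp Poincaré constant exactly.
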